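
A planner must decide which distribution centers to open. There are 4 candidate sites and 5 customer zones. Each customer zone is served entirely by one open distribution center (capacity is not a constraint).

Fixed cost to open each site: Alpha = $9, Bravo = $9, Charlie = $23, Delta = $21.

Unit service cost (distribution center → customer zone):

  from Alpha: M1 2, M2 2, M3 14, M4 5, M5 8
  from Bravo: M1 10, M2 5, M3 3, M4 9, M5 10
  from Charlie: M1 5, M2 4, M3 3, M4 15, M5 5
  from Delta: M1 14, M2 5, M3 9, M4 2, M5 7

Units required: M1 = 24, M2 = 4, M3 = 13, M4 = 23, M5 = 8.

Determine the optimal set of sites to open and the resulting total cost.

For any fixed open set, each customer zone goes to its cheapest open site; total = fixed + service.
{Alpha, Charlie, Delta}: M1→Alpha 2·24=48, M2→Alpha 2·4=8, M3→Charlie 3·13=39, M4→Delta 2·23=46, M5→Charlie 5·8=40. Service 181; fixed 53; total 234.
{Alpha, Bravo, Delta}: service 197 + fixed 39 = 236
{Alpha, Bravo, Charlie, Delta}: service 181 + fixed 62 = 243
{Alpha}: service 417 + fixed 9 = 426
No other subset beats 234.

Open Alpha, Charlie and Delta; minimum total cost 234.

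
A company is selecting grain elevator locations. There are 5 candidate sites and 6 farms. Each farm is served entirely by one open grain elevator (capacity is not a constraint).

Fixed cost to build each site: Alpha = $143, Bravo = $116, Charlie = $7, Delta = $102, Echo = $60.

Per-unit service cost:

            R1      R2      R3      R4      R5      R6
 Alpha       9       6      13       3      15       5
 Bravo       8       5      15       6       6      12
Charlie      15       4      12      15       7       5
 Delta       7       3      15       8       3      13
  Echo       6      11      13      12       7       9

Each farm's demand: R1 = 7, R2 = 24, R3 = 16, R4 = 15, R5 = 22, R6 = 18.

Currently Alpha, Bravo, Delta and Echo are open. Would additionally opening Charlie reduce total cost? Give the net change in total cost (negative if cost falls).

Current service cost with {Alpha, Bravo, Delta, Echo}: 523.
Adding Charlie: each farm re-picks its cheapest; new service cost 507, saving 16.
Extra fixed cost: 7. Net change = 7 − 16 = -9.
(Totals: 944 → 935.)

Yes — net change −9 (cost falls by 9).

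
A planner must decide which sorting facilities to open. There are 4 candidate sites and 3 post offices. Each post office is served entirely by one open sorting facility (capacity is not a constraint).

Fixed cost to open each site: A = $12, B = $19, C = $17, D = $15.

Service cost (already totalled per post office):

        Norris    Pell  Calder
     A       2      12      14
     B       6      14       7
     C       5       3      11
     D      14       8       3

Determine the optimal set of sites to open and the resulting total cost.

For any fixed open set, each post office goes to its cheapest open site; total = fixed + service.
{C}: Norris→C 5, Pell→C 3, Calder→C 11. Service 19; fixed 17; total 36.
{A}: service 28 + fixed 12 = 40
{A, D}: service 13 + fixed 27 = 40
{A, B, C, D}: service 8 + fixed 63 = 71
(All 15 nonempty subsets were checked; C only is lowest.)

Open C only; minimum total cost 36.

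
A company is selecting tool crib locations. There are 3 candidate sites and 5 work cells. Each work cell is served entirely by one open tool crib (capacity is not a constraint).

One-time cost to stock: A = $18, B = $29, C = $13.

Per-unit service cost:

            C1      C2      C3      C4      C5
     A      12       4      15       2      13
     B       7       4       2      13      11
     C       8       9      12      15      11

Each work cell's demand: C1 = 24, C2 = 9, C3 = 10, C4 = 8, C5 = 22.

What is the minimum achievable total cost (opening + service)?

Minimum total cost: 529

For any fixed open set, each work cell goes to its cheapest open site; total = fixed + service.
{A, B}: C1→B 7·24=168, C2→A 4·9=36, C3→B 2·10=20, C4→A 2·8=16, C5→B 11·22=242. Service 482; fixed 47; total 529.
{A, B, C}: C1→B 7·24=168, C2→A 4·9=36, C3→B 2·10=20, C4→A 2·8=16, C5→B 11·22=242. Service 482; fixed 60; total 542.
{B}: C1→B 7·24=168, C2→B 4·9=36, C3→B 2·10=20, C4→B 13·8=104, C5→B 11·22=242. Service 570; fixed 29; total 599.
{C}: C1→C 8·24=192, C2→C 9·9=81, C3→C 12·10=120, C4→C 15·8=120, C5→C 11·22=242. Service 755; fixed 13; total 768.
(All 7 nonempty subsets were checked; A and B is lowest.)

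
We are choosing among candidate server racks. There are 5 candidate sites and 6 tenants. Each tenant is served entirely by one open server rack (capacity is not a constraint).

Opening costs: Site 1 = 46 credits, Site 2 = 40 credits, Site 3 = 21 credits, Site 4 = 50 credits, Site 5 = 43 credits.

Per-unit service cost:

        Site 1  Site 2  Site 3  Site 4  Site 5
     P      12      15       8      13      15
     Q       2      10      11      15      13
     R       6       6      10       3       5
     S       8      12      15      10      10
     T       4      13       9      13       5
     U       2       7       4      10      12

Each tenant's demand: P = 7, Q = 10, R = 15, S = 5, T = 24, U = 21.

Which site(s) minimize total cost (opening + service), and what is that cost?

Open Site 1 and Site 3; minimum total cost 411.

For any fixed open set, each tenant goes to its cheapest open site; total = fixed + service.
{Site 1, Site 3}: P→Site 3 8·7=56, Q→Site 1 2·10=20, R→Site 1 6·15=90, S→Site 1 8·5=40, T→Site 1 4·24=96, U→Site 1 2·21=42. Service 344; fixed 67; total 411.
{Site 1, Site 3, Site 4}: P→Site 3 8·7=56, Q→Site 1 2·10=20, R→Site 4 3·15=45, S→Site 1 8·5=40, T→Site 1 4·24=96, U→Site 1 2·21=42. Service 299; fixed 117; total 416.
{Site 1}: service 372 + fixed 46 = 418
{Site 1, Site 2, Site 3, Site 4, Site 5}: P→Site 3 8·7=56, Q→Site 1 2·10=20, R→Site 4 3·15=45, S→Site 1 8·5=40, T→Site 1 4·24=96, U→Site 1 2·21=42. Service 299; fixed 200; total 499.
No other subset beats 411.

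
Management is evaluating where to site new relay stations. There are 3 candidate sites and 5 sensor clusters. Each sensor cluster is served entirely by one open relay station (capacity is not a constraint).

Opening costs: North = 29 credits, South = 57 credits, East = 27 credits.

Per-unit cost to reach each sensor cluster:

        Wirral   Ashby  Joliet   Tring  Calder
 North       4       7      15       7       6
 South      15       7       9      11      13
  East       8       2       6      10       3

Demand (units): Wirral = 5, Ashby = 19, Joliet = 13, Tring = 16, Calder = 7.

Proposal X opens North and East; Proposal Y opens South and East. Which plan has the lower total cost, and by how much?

Proposal X is cheaper by 96.

Proposal X: {North, East}: Wirral→North 4·5=20, Ashby→East 2·19=38, Joliet→East 6·13=78, Tring→North 7·16=112, Calder→East 3·7=21. Service 269; fixed 56; total 325.
Proposal Y: {South, East}: Wirral→East 8·5=40, Ashby→East 2·19=38, Joliet→East 6·13=78, Tring→East 10·16=160, Calder→East 3·7=21. Service 337; fixed 84; total 421.
Difference: |325 − 421| = 96.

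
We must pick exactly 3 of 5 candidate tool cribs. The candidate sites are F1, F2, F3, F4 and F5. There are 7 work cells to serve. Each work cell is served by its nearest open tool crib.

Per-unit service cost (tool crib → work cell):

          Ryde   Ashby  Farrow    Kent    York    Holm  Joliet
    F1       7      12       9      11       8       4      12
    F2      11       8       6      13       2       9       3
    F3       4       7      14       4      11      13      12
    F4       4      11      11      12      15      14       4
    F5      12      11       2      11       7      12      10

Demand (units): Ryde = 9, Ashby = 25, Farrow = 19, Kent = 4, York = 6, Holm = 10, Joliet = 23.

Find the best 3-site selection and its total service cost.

Choose F2, F3 and F5; total service cost 436.

With exactly 3 open, each work cell uses its cheapest among the chosen.
{F2, F3, F5}: Ryde→F3 4·9=36, Ashby→F3 7·25=175, Farrow→F5 2·19=38, Kent→F3 4·4=16, York→F2 2·6=12, Holm→F2 9·10=90, Joliet→F2 3·23=69. Service cost 436.
{F1, F2, F3}: service cost 462
{F1, F2, F5}: service cost 466
Among all 10 size-3 choices, {F2, F3, F5} is lowest.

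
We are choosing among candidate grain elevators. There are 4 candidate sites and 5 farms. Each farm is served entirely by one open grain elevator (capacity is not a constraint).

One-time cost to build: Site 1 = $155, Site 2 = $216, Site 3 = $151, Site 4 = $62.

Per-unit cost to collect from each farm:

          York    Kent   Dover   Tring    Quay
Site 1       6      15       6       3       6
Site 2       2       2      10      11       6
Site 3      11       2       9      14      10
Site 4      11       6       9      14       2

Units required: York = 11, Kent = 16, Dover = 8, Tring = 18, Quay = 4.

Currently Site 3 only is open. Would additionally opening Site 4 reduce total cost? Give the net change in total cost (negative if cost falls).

Current service cost with {Site 3}: 517.
Adding Site 4: each farm re-picks its cheapest; new service cost 485, saving 32.
Extra fixed cost: 62. Net change = 62 − 32 = 30.
(Totals: 668 → 698.)

No — net change +30 (cost rises by 30).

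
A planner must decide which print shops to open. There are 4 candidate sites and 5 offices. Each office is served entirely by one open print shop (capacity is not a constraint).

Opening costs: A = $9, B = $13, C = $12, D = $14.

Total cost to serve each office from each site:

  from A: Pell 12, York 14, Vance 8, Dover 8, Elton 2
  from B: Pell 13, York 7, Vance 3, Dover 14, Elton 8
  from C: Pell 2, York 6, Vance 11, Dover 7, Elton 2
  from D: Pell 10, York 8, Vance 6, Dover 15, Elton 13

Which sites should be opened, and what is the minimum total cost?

Open C only; minimum total cost 40.

For any fixed open set, each office goes to its cheapest open site; total = fixed + service.
{C}: Pell→C 2, York→C 6, Vance→C 11, Dover→C 7, Elton→C 2. Service 28; fixed 12; total 40.
{B, C}: service 20 + fixed 25 = 45
{A, C}: service 25 + fixed 21 = 46
{A, B, C, D}: Pell→C 2, York→C 6, Vance→B 3, Dover→C 7, Elton→A 2. Service 20; fixed 48; total 68.
No other subset beats 40.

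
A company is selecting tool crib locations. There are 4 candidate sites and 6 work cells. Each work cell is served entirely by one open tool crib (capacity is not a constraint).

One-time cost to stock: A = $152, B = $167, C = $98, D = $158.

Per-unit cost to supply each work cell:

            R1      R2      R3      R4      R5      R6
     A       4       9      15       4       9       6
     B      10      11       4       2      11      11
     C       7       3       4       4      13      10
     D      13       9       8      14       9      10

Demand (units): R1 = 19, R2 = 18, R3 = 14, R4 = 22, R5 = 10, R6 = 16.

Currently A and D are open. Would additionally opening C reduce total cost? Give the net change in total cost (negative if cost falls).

Yes — net change −66 (cost falls by 66).

Current service cost with {A, D}: 624.
Adding C: each work cell re-picks its cheapest; new service cost 460, saving 164.
Extra fixed cost: 98. Net change = 98 − 164 = -66.
(Totals: 934 → 868.)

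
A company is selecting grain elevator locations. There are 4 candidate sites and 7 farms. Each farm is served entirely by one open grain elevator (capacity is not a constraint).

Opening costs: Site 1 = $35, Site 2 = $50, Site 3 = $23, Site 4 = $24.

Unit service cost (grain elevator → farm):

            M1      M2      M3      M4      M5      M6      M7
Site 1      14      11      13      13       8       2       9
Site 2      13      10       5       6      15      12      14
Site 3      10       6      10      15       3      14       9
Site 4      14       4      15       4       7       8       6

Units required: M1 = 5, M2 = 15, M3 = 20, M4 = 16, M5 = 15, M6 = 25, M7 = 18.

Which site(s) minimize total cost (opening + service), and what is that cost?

Open Site 1, Site 2, Site 3 and Site 4; minimum total cost 609.

For any fixed open set, each farm goes to its cheapest open site; total = fixed + service.
{Site 1, Site 2, Site 3, Site 4}: M1→Site 3 10·5=50, M2→Site 4 4·15=60, M3→Site 2 5·20=100, M4→Site 4 4·16=64, M5→Site 3 3·15=45, M6→Site 1 2·25=50, M7→Site 4 6·18=108. Service 477; fixed 132; total 609.
{Site 1, Site 3, Site 4}: M1→Site 3 10·5=50, M2→Site 4 4·15=60, M3→Site 3 10·20=200, M4→Site 4 4·16=64, M5→Site 3 3·15=45, M6→Site 1 2·25=50, M7→Site 4 6·18=108. Service 577; fixed 82; total 659.
{Site 1, Site 2, Site 4}: service 552 + fixed 109 = 661
{Site 3}: service 1137 + fixed 23 = 1160
(All 15 nonempty subsets were checked; Site 1, Site 2, Site 3 and Site 4 is lowest.)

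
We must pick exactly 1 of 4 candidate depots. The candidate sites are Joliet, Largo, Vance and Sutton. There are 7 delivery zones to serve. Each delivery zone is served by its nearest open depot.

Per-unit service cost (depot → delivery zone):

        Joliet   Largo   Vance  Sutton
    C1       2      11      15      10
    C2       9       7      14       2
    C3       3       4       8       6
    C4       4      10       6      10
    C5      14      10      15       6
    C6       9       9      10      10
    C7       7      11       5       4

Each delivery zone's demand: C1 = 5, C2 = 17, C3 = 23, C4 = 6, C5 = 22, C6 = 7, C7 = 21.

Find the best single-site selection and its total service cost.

Choose Sutton only; total service cost 568.

With exactly 1 open, each delivery zone uses its cheapest among the chosen.
{Sutton}: C1→Sutton 10·5=50, C2→Sutton 2·17=34, C3→Sutton 6·23=138, C4→Sutton 10·6=60, C5→Sutton 6·22=132, C6→Sutton 10·7=70, C7→Sutton 4·21=84. Service cost 568.
{Joliet}: service cost 774
{Largo}: service cost 840
Among all 4 size-1 choices, {Sutton} is lowest.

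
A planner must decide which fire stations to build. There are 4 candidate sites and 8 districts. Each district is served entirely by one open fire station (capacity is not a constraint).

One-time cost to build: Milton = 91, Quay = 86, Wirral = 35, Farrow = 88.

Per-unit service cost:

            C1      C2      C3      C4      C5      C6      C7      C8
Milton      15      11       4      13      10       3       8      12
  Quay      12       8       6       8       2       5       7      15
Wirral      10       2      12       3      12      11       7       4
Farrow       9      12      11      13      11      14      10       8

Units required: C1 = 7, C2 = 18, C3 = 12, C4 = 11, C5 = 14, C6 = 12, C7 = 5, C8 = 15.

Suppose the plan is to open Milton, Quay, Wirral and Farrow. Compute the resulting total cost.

Each district is assigned to its cheapest site among the open ones.
{Milton, Quay, Wirral, Farrow}: C1→Farrow 9·7=63, C2→Wirral 2·18=36, C3→Milton 4·12=48, C4→Wirral 3·11=33, C5→Quay 2·14=28, C6→Milton 3·12=36, C7→Quay 7·5=35, C8→Wirral 4·15=60. Service 339; fixed 300; total 639.

Total cost: 639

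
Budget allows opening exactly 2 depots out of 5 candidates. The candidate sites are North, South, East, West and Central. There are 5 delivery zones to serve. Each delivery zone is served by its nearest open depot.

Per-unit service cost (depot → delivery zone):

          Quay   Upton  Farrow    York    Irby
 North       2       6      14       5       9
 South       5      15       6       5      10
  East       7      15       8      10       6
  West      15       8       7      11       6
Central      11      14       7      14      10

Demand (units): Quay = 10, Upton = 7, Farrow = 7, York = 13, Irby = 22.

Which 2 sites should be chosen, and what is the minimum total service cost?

Choose North and West; total service cost 308.

With exactly 2 open, each delivery zone uses its cheapest among the chosen.
{North, West}: Quay→North 2·10=20, Upton→North 6·7=42, Farrow→West 7·7=49, York→North 5·13=65, Irby→West 6·22=132. Service cost 308.
{North, East}: service cost 315
{South, West}: service cost 345
Among all 10 size-2 choices, {North, West} is lowest.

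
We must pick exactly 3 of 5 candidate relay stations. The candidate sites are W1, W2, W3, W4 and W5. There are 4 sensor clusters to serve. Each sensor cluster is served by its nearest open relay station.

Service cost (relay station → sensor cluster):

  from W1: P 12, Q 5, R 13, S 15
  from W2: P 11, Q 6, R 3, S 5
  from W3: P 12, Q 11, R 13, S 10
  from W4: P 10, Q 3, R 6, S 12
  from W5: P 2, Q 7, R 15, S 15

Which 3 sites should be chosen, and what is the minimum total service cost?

Choose W2, W4 and W5; total service cost 13.

With exactly 3 open, each sensor cluster uses its cheapest among the chosen.
{W2, W4, W5}: P→W5 2, Q→W4 3, R→W2 3, S→W2 5. Service cost 13.
{W1, W2, W5}: service cost 15
{W2, W3, W5}: service cost 16
Among all 10 size-3 choices, {W2, W4, W5} is lowest.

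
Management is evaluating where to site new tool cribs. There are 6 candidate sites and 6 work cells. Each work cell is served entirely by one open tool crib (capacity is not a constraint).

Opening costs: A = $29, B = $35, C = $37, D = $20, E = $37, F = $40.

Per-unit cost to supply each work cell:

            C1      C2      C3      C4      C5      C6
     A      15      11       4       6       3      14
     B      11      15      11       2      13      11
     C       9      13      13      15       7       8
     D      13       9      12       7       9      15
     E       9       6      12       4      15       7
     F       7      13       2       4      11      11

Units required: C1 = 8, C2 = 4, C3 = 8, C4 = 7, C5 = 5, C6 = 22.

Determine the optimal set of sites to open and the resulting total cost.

Open A and E; minimum total cost 391.

For any fixed open set, each work cell goes to its cheapest open site; total = fixed + service.
{A, E}: C1→E 9·8=72, C2→E 6·4=24, C3→A 4·8=32, C4→E 4·7=28, C5→A 3·5=15, C6→E 7·22=154. Service 325; fixed 66; total 391.
{A, E, F}: service 293 + fixed 106 = 399
{E, F}: service 333 + fixed 77 = 410
{A, B, C, D, E, F}: service 279 + fixed 198 = 477
No other subset beats 391.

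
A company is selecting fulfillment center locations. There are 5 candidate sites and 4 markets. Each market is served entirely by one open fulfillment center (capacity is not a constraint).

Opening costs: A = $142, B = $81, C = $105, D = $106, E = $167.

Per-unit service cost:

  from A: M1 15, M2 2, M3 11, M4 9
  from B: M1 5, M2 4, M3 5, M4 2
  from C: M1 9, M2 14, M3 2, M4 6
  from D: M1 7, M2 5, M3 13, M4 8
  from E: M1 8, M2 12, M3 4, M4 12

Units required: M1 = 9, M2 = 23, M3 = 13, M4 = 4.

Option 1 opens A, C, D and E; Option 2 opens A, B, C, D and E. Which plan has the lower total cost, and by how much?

Option 1 is cheaper by 47.

Option 1: {A, C, D, E}: M1→D 7·9=63, M2→A 2·23=46, M3→C 2·13=26, M4→C 6·4=24. Service 159; fixed 520; total 679.
Option 2: {A, B, C, D, E}: M1→B 5·9=45, M2→A 2·23=46, M3→C 2·13=26, M4→B 2·4=8. Service 125; fixed 601; total 726.
Difference: |679 − 726| = 47.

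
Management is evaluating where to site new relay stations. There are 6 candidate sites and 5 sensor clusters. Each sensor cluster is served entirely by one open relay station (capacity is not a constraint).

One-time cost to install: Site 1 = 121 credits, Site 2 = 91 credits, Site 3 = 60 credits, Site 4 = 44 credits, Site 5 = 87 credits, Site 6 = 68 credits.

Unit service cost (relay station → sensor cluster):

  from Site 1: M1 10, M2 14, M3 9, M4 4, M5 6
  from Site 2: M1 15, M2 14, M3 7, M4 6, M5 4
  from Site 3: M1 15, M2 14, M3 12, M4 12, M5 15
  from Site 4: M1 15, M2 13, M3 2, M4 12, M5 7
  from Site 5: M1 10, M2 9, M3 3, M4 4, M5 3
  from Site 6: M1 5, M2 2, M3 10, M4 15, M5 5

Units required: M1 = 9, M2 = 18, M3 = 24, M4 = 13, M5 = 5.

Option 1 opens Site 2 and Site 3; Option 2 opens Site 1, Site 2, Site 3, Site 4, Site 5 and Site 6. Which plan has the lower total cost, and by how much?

Option 1: {Site 2, Site 3}: M1→Site 2 15·9=135, M2→Site 2 14·18=252, M3→Site 2 7·24=168, M4→Site 2 6·13=78, M5→Site 2 4·5=20. Service 653; fixed 151; total 804.
Option 2: {Site 1, Site 2, Site 3, Site 4, Site 5, Site 6}: M1→Site 6 5·9=45, M2→Site 6 2·18=36, M3→Site 4 2·24=48, M4→Site 1 4·13=52, M5→Site 5 3·5=15. Service 196; fixed 471; total 667.
Difference: |804 − 667| = 137.

Option 2 is cheaper by 137.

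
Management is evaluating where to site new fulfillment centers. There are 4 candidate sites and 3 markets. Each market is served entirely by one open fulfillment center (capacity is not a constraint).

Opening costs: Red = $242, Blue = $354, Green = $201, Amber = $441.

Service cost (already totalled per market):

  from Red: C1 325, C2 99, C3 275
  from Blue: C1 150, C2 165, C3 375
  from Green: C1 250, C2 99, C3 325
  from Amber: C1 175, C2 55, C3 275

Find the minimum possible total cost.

For any fixed open set, each market goes to its cheapest open site; total = fixed + service.
{Green}: C1→Green 250, C2→Green 99, C3→Green 325. Service 674; fixed 201; total 875.
{Red}: service 699 + fixed 242 = 941
{Amber}: C1→Amber 175, C2→Amber 55, C3→Amber 275. Service 505; fixed 441; total 946.
{Red, Blue, Green, Amber}: service 480 + fixed 1238 = 1718
(All 15 nonempty subsets were checked; Green only is lowest.)

Minimum total cost: 875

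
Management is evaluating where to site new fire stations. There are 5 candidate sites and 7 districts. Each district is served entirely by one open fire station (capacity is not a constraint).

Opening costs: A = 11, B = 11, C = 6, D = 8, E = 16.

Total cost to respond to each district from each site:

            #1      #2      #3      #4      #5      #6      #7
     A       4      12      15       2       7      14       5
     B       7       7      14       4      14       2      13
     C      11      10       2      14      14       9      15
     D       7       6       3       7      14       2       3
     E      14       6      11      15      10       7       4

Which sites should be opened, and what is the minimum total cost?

Open A and D; minimum total cost 46.

For any fixed open set, each district goes to its cheapest open site; total = fixed + service.
{A, D}: #1→A 4, #2→D 6, #3→D 3, #4→A 2, #5→A 7, #6→D 2, #7→D 3. Service 27; fixed 19; total 46.
{D}: #1→D 7, #2→D 6, #3→D 3, #4→D 7, #5→D 14, #6→D 2, #7→D 3. Service 42; fixed 8; total 50.
{A, C, D}: service 26 + fixed 25 = 51
{A, B, C, D, E}: service 26 + fixed 52 = 78
No other subset beats 46.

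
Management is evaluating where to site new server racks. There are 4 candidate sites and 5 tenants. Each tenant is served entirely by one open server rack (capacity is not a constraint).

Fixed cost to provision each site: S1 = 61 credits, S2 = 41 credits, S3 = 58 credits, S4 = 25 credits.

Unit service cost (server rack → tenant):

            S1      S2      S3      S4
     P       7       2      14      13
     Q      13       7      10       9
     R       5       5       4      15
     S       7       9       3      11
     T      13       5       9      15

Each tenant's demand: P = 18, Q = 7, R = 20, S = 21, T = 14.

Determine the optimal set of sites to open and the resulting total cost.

Open S2 and S3; minimum total cost 397.

For any fixed open set, each tenant goes to its cheapest open site; total = fixed + service.
{S2, S3}: P→S2 2·18=36, Q→S2 7·7=49, R→S3 4·20=80, S→S3 3·21=63, T→S2 5·14=70. Service 298; fixed 99; total 397.
{S2, S3, S4}: P→S2 2·18=36, Q→S2 7·7=49, R→S3 4·20=80, S→S3 3·21=63, T→S2 5·14=70. Service 298; fixed 124; total 422.
{S1, S2, S3}: P→S2 2·18=36, Q→S2 7·7=49, R→S3 4·20=80, S→S3 3·21=63, T→S2 5·14=70. Service 298; fixed 160; total 458.
{S1, S2, S3, S4}: service 298 + fixed 185 = 483
No other subset beats 397.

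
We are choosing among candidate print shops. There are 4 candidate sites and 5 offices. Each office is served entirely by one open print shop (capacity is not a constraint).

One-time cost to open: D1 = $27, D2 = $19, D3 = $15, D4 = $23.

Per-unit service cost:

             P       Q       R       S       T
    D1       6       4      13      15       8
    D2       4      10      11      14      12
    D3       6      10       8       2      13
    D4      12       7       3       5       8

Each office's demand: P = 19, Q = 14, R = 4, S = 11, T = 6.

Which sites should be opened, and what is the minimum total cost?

Open D1, D2 and D3; minimum total cost 295.

For any fixed open set, each office goes to its cheapest open site; total = fixed + service.
{D1, D2, D3}: P→D2 4·19=76, Q→D1 4·14=56, R→D3 8·4=32, S→D3 2·11=22, T→D1 8·6=48. Service 234; fixed 61; total 295.
{D1, D2, D3, D4}: service 214 + fixed 84 = 298
{D2, D3, D4}: service 256 + fixed 57 = 313
{D3}: service 386 + fixed 15 = 401
No other subset beats 295.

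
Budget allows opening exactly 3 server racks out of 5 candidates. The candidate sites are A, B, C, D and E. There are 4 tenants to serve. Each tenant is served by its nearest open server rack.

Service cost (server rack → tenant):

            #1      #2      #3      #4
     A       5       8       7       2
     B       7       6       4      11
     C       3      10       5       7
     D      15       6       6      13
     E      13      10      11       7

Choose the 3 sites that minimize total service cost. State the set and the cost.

Choose A, B and C; total service cost 15.

With exactly 3 open, each tenant uses its cheapest among the chosen.
{A, B, C}: #1→C 3, #2→B 6, #3→B 4, #4→A 2. Service cost 15.
{A, C, D}: service cost 16
{A, B, D}: service cost 17
Among all 10 size-3 choices, {A, B, C} is lowest.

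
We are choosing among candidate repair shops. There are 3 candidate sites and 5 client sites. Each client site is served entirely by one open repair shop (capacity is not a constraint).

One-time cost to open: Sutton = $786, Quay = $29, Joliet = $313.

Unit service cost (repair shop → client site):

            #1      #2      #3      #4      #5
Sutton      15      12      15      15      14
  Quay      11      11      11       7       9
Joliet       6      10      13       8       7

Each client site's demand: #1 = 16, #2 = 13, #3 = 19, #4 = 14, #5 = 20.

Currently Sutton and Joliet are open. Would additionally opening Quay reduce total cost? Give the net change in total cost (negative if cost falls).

Current service cost with {Sutton, Joliet}: 725.
Adding Quay: each client site re-picks its cheapest; new service cost 673, saving 52.
Extra fixed cost: 29. Net change = 29 − 52 = -23.
(Totals: 1824 → 1801.)

Yes — net change −23 (cost falls by 23).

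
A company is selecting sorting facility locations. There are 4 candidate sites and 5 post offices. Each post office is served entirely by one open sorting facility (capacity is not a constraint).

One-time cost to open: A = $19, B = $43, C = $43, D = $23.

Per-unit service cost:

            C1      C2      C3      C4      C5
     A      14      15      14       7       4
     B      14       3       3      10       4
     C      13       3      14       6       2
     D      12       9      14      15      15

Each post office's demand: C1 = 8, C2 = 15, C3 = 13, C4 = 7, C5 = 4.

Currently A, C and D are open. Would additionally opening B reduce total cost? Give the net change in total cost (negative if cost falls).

Yes — net change −100 (cost falls by 100).

Current service cost with {A, C, D}: 373.
Adding B: each post office re-picks its cheapest; new service cost 230, saving 143.
Extra fixed cost: 43. Net change = 43 − 143 = -100.
(Totals: 458 → 358.)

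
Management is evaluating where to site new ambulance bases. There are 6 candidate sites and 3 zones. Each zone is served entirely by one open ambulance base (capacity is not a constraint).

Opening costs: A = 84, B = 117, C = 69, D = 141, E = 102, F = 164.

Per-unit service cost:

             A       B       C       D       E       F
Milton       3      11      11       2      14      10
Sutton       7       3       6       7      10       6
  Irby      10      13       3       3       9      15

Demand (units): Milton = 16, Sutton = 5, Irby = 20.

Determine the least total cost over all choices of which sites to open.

Minimum total cost: 268

For any fixed open set, each zone goes to its cheapest open site; total = fixed + service.
{D}: Milton→D 2·16=32, Sutton→D 7·5=35, Irby→D 3·20=60. Service 127; fixed 141; total 268.
{A, C}: service 138 + fixed 153 = 291
{C, D}: service 122 + fixed 210 = 332
{A, B, C, D, E, F}: service 107 + fixed 677 = 784
No other subset beats 268.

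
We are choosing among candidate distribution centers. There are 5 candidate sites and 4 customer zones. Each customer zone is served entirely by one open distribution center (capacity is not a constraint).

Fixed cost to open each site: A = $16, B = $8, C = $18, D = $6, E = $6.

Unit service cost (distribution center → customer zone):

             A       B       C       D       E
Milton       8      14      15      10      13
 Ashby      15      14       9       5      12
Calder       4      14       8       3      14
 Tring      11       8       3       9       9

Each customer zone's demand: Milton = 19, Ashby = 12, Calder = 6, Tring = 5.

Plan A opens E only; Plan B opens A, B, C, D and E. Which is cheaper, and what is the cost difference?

Plan A: {E}: Milton→E 13·19=247, Ashby→E 12·12=144, Calder→E 14·6=84, Tring→E 9·5=45. Service 520; fixed 6; total 526.
Plan B: {A, B, C, D, E}: Milton→A 8·19=152, Ashby→D 5·12=60, Calder→D 3·6=18, Tring→C 3·5=15. Service 245; fixed 54; total 299.
Difference: |526 − 299| = 227.

Plan B is cheaper by 227.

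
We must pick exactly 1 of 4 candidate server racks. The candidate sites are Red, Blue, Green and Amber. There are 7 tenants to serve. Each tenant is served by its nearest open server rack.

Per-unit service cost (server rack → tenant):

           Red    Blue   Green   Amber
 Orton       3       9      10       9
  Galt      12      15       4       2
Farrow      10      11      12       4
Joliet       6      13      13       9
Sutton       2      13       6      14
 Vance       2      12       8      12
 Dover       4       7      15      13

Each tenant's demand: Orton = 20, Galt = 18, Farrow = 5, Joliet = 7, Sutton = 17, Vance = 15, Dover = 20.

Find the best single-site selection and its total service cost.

Choose Red only; total service cost 512.

With exactly 1 open, each tenant uses its cheapest among the chosen.
{Red}: Orton→Red 3·20=60, Galt→Red 12·18=216, Farrow→Red 10·5=50, Joliet→Red 6·7=42, Sutton→Red 2·17=34, Vance→Red 2·15=30, Dover→Red 4·20=80. Service cost 512.
{Green}: service cost 945
{Amber}: service cost 977
Among all 4 size-1 choices, {Red} is lowest.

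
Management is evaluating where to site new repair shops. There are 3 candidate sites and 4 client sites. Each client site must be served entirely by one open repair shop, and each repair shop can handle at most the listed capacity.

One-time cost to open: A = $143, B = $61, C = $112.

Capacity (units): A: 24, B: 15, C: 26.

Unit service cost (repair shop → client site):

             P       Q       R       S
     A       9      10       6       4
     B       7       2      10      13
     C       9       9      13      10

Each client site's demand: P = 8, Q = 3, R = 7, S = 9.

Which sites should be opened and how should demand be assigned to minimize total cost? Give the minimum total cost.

Minimum total cost: 344

Open {A, B}: P→B 7·8=56, Q→B 2·3=6, R→A 6·7=42, S→A 4·9=36.
Loads: A carries 16/24, B carries 11/15. Service 140; fixed 204; total 344.
Next best feasible plan costs 360.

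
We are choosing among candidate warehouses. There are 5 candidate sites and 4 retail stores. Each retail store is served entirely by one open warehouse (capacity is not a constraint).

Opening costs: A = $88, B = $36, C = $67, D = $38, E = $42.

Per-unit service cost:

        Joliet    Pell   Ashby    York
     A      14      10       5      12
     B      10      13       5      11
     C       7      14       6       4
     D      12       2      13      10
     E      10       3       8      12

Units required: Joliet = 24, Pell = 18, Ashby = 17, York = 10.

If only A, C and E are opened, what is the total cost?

Each retail store is assigned to its cheapest site among the open ones.
{A, C, E}: Joliet→C 7·24=168, Pell→E 3·18=54, Ashby→A 5·17=85, York→C 4·10=40. Service 347; fixed 197; total 544.

Total cost: 544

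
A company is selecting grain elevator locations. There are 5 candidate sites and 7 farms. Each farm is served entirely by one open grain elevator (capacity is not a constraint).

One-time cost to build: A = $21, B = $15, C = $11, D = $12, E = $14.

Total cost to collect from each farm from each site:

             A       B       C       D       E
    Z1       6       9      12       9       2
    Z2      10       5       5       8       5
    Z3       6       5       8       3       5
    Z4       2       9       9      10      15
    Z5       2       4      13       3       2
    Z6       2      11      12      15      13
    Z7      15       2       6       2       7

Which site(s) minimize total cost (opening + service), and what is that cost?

Open A and D; minimum total cost 58.

For any fixed open set, each farm goes to its cheapest open site; total = fixed + service.
{A, D}: Z1→A 6, Z2→D 8, Z3→D 3, Z4→A 2, Z5→A 2, Z6→A 2, Z7→D 2. Service 25; fixed 33; total 58.
{A, B}: service 24 + fixed 36 = 60
{A, E}: service 25 + fixed 35 = 60
{A, B, C, D, E}: Z1→E 2, Z2→B 5, Z3→D 3, Z4→A 2, Z5→A 2, Z6→A 2, Z7→B 2. Service 18; fixed 73; total 91.
No other subset beats 58.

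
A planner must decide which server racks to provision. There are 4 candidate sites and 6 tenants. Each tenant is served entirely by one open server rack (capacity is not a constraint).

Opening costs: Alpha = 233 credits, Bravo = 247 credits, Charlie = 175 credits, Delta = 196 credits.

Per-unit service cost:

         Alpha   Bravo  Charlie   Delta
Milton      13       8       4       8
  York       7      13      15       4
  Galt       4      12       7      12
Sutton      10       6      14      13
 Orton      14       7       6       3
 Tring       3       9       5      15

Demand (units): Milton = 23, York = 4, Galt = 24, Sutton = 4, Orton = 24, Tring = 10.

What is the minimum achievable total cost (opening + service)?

For any fixed open set, each tenant goes to its cheapest open site; total = fixed + service.
{Charlie}: Milton→Charlie 4·23=92, York→Charlie 15·4=60, Galt→Charlie 7·24=168, Sutton→Charlie 14·4=56, Orton→Charlie 6·24=144, Tring→Charlie 5·10=50. Service 570; fixed 175; total 745.
{Charlie, Delta}: Milton→Charlie 4·23=92, York→Delta 4·4=16, Galt→Charlie 7·24=168, Sutton→Delta 13·4=52, Orton→Delta 3·24=72, Tring→Charlie 5·10=50. Service 450; fixed 371; total 821.
{Alpha, Charlie}: service 430 + fixed 408 = 838
{Alpha, Bravo, Charlie, Delta}: service 330 + fixed 851 = 1181
(All 15 nonempty subsets were checked; Charlie only is lowest.)

Minimum total cost: 745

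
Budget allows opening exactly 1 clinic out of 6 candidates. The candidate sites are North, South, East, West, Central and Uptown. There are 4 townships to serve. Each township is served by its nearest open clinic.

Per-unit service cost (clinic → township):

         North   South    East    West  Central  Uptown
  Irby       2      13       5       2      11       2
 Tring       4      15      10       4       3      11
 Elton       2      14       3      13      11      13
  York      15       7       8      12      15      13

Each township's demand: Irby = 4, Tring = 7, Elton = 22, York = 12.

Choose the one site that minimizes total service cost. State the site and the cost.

Choose East only; total service cost 252.

With exactly 1 open, each township uses its cheapest among the chosen.
{East}: Irby→East 5·4=20, Tring→East 10·7=70, Elton→East 3·22=66, York→East 8·12=96. Service cost 252.
{North}: service cost 260
{West}: service cost 466
Among all 6 size-1 choices, {East} is lowest.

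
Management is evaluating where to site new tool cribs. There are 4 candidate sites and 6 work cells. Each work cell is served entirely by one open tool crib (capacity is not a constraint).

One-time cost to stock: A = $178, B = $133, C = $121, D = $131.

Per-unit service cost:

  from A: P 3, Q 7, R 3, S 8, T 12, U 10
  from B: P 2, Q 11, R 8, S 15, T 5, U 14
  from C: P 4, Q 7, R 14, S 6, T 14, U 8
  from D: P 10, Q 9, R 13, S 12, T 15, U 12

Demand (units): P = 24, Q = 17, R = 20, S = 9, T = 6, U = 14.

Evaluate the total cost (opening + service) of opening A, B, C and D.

Total cost: 986

Each work cell is assigned to its cheapest site among the open ones.
{A, B, C, D}: P→B 2·24=48, Q→A 7·17=119, R→A 3·20=60, S→C 6·9=54, T→B 5·6=30, U→C 8·14=112. Service 423; fixed 563; total 986.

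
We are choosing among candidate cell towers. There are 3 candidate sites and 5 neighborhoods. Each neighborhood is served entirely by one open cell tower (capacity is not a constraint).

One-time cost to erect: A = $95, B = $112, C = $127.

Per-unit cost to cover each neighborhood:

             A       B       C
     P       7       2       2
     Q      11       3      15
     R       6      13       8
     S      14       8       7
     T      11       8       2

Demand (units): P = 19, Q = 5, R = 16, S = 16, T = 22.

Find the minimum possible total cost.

For any fixed open set, each neighborhood goes to its cheapest open site; total = fixed + service.
{C}: P→C 2·19=38, Q→C 15·5=75, R→C 8·16=128, S→C 7·16=112, T→C 2·22=44. Service 397; fixed 127; total 524.
{A, C}: P→C 2·19=38, Q→A 11·5=55, R→A 6·16=96, S→C 7·16=112, T→C 2·22=44. Service 345; fixed 222; total 567.
{B, C}: service 337 + fixed 239 = 576
{A, B, C}: service 305 + fixed 334 = 639
No other subset beats 524.

Minimum total cost: 524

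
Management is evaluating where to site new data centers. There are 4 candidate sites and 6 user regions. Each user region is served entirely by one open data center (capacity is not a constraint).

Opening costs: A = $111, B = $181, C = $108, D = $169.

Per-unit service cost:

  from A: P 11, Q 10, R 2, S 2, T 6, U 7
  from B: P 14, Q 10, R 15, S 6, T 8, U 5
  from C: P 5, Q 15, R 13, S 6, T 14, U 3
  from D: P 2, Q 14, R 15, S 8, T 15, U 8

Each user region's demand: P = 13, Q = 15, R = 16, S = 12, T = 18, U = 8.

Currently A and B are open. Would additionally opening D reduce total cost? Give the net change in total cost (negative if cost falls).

No — net change +52 (cost rises by 52).

Current service cost with {A, B}: 497.
Adding D: each user region re-picks its cheapest; new service cost 380, saving 117.
Extra fixed cost: 169. Net change = 169 − 117 = 52.
(Totals: 789 → 841.)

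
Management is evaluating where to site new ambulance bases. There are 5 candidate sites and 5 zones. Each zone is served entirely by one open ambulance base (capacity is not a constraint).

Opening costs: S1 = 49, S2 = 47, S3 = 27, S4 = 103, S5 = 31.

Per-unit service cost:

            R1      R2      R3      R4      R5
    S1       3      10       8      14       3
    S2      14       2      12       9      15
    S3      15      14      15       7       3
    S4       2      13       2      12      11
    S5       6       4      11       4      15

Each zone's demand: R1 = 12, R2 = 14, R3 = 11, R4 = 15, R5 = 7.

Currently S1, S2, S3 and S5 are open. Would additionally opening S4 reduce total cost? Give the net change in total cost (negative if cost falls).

Current service cost with {S1, S2, S3, S5}: 233.
Adding S4: each zone re-picks its cheapest; new service cost 155, saving 78.
Extra fixed cost: 103. Net change = 103 − 78 = 25.
(Totals: 387 → 412.)

No — net change +25 (cost rises by 25).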